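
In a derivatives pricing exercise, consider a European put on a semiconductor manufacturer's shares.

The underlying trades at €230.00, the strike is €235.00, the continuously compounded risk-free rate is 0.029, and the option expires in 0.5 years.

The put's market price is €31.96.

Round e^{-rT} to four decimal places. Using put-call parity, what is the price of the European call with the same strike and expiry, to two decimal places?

e^(−rT) = e^(−0.029·0.5) = 0.9856
Put-call parity: C − P = S − K·e^(−rT) = 230 − 235·0.9856 = 230 − 231.6160 = -1.6160
C = P + (C − P) = 31.96 + (-1.6160) = 30.3440

€30.34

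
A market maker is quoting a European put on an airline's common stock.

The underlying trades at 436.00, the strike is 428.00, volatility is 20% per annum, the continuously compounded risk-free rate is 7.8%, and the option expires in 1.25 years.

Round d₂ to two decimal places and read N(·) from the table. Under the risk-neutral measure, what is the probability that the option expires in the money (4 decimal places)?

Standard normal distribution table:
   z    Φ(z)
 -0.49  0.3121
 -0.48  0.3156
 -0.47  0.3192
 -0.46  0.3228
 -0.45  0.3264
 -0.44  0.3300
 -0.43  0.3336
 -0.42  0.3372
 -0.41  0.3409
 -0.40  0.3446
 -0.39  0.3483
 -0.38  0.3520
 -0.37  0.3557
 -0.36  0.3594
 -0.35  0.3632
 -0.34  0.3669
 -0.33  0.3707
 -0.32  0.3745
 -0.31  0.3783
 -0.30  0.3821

0.3409

σ√T = 0.2 × 1.1180 = 0.2236
d₁ = [ln(436/428) + (0.078 + 0.2²/2)·1.25] / 0.2236 = [0.0185 + 0.1225] / 0.2236 = 0.6307 ≈ 0.63
d₂ = d₁ − σ√T = 0.6307 − 0.2236 = 0.4070 ≈ 0.41
Pr(exercise) under Q = N(−d₂) = N(-0.41) = 0.3409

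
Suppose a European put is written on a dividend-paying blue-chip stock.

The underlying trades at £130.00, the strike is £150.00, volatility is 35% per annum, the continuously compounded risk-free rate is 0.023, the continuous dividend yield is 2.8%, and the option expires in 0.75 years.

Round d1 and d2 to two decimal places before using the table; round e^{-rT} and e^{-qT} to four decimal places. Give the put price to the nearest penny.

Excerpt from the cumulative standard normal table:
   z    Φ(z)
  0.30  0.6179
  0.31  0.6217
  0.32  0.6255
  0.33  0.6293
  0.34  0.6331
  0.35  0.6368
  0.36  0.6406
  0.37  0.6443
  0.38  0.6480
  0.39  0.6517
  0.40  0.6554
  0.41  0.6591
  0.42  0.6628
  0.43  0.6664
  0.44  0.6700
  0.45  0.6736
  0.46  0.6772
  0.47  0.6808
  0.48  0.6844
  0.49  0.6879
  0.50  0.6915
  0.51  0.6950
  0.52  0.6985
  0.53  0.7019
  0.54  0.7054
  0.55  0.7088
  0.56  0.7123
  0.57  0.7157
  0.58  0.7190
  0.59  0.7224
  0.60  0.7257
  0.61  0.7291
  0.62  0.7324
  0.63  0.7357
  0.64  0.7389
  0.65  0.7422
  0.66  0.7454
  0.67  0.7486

£28.83

σ√T = 0.35·√0.75 = 0.3031
d₁ = [ln(130/150) + (0.023 − 0.028 + 0.35²/2)·0.75] / 0.3031 = [-0.1431 + 0.0422] / 0.3031 = -0.3329 ≈ -0.33
d₂ = d₁ − σ√T = -0.3329 − 0.3031 = -0.6360 ≈ -0.64
e^(−qT) = e^(−0.028·0.75) = 0.9792;  e^(−rT) = e^(−0.023·0.75) = 0.9829
N(−d₂) = N(0.64) = 0.7389;  N(−d₁) = N(0.33) = 0.6293
P = 150·0.9829·0.7389 − 130·0.9792·0.6293 = 108.9397 − 80.1074 = 28.8323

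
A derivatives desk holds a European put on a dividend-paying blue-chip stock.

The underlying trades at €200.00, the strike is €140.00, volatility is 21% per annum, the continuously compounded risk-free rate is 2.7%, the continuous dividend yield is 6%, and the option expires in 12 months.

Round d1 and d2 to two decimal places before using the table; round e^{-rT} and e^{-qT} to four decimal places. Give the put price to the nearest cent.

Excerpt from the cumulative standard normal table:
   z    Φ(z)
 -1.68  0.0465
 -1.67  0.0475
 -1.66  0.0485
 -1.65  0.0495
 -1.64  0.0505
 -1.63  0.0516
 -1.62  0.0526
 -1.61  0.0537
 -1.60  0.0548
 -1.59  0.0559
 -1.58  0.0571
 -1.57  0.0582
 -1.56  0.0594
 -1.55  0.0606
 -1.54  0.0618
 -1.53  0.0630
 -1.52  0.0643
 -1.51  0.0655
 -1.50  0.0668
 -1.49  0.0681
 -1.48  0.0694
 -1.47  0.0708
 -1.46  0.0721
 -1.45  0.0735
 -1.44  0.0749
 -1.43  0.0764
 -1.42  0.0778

€0.88

σ√T = 0.21·√1 = 0.2100
d₁ = [ln(200/140) + (0.027 − 0.06 + ½·0.21²)·1] / (σ√T) = (0.3567 − 0.0110) / 0.2100 = 1.6463 ⇒ 1.65
d₂ = 1.6463 − 0.2100 = 1.4363 ⇒ 1.44
e^(−qT) = e^(−0.06·1) = 0.9418;  e^(−rT) = e^(−0.027·1) = 0.9734
N(−d₂) = N(-1.44) = 0.0749;  N(−d₁) = N(-1.65) = 0.0495
P = 140·0.9734·0.0749 − 200·0.9418·0.0495 = 10.2071 − 9.3238 = 0.8833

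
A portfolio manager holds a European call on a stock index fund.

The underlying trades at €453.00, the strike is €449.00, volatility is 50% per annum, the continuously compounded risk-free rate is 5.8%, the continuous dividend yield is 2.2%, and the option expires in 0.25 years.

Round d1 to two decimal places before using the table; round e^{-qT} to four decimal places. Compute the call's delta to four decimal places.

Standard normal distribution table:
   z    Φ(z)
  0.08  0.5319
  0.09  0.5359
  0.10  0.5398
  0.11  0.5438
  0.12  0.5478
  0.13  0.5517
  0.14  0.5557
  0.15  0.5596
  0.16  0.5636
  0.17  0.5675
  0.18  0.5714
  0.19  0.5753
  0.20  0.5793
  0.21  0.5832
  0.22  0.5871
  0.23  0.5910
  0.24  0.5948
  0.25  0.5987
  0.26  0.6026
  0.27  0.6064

σ√T = 0.5·√0.25 = 0.2500
ln(S/K) + (r − q + σ²/2)T = ln(453/449) + (0.058 − 0.022 + 0.5²/2)·0.25 = 0.0089 + 0.0403 = 0.0491
d₁ = 0.0491 / 0.2500 = 0.1965 ≈ 0.20
N(d₁) = N(0.20) = 0.5793
Δ_call = e^(−qT)·N(d₁) = 0.9945·0.5793 = 0.5761

0.5761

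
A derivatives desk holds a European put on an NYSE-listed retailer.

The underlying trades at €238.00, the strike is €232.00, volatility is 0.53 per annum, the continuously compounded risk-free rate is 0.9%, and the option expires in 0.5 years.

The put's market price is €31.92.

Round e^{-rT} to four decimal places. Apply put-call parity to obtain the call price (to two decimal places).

exp(−rT) = exp(−0.009·0.5) = 0.9955
Put-call parity: C − P = S − K·e^(−rT) = 238 − 232·0.9955 = 238 − 230.9560 = 7.0440
C = P + (C − P) = 31.92 + (7.0440) = 38.9640

€38.96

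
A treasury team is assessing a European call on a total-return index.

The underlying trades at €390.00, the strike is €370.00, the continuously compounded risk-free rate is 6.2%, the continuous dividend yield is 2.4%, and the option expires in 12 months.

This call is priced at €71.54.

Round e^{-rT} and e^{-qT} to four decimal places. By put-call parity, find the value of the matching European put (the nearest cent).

exp(−qT) = exp(−0.024·1) = 0.9763;  exp(−rT) = exp(−0.062·1) = 0.9399
Put-call parity: C − P = S·e^(−qT) − K·e^(−rT) = 390·0.9763 − 370·0.9399 = 380.7570 − 347.7630 = 32.9940
P = C − (C − P) = 71.54 − (32.9940) = 38.5460

€38.55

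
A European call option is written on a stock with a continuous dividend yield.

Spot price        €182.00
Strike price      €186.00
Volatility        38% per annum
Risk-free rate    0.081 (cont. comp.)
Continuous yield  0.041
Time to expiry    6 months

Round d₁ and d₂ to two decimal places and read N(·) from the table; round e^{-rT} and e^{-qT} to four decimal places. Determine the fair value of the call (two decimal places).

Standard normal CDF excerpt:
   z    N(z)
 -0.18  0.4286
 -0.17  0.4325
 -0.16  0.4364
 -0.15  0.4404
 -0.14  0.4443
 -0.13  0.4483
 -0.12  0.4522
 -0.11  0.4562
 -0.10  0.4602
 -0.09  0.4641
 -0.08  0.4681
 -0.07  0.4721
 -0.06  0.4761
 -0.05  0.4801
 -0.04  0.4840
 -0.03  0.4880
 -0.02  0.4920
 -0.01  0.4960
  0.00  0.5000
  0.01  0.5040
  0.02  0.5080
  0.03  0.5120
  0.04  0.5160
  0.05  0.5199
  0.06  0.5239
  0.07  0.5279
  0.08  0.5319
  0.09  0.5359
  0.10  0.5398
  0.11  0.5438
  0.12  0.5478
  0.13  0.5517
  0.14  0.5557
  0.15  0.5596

σ√T = 0.38 × 0.7071 = 0.2687
ln(S/K) + (r − q + σ²/2)T = ln(182/186) + (0.081 − 0.041 + 0.38²/2)·0.5 = -0.0217 + 0.0561 = 0.0344
d₁ = 0.0344 / 0.2687 = 0.1279 ⇒ 0.13
d₂ = d₁ − σ√T = 0.1279 − 0.2687 = -0.1408 ⇒ -0.14
exp(−qT) = exp(−0.041·0.5) = 0.9797;  exp(−rT) = exp(−0.081·0.5) = 0.9603
N(d₁) = N(0.13) = 0.5517;  N(d₂) = N(-0.14) = 0.4443
C = 182·0.9797·0.5517 − 186·0.9603·0.4443 = 98.3711 − 79.3590 = 19.0121

€19.01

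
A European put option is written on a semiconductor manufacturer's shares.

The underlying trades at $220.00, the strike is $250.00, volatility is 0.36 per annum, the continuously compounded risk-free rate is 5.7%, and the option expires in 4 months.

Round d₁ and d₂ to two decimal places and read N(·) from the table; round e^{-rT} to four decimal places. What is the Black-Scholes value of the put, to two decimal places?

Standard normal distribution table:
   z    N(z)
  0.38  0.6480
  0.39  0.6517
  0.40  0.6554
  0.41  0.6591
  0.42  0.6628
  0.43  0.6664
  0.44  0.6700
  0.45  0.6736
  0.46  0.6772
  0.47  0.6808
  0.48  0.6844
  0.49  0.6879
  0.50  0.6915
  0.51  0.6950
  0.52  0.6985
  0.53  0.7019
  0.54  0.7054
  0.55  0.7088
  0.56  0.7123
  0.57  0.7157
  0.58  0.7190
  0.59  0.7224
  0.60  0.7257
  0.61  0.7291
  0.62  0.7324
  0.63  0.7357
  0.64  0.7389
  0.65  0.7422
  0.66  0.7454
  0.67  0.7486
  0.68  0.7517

σ√T = 0.36 × 0.5774 = 0.2078
d₁ = [ln(220/250) + (0.057 + 0.36²/2)·0.3333] / 0.2078 = [-0.1278 + 0.0406] / 0.2078 = -0.4197 → -0.42
d₂ = d₁ − σ√T = -0.4197 − 0.2078 = -0.6275 → -0.63
exp(−rT) = exp(−0.057·0.3333) = 0.9812
P = 250·0.9812·N(0.63) − 220·N(0.42) = 250·0.9812·0.7357 − 220·0.6628 = 180.4672 − 145.8160 = 34.6512

$34.65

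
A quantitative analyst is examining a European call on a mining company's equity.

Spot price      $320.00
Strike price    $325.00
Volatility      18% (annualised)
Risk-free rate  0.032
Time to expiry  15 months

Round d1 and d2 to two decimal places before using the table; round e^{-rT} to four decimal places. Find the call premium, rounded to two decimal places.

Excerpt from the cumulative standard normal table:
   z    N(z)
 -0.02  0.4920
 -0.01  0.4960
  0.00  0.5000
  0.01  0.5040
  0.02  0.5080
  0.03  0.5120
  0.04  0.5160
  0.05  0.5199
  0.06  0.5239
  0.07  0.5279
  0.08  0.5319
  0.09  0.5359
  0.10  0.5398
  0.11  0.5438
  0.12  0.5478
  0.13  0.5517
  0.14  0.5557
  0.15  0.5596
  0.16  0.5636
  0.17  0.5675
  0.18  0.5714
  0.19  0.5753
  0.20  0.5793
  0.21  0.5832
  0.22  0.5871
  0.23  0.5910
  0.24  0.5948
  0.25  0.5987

σ√T = 0.18·√1.25 = 0.2012
d₁ = [ln(320/325) + (0.032 + 0.18²/2)·1.25] / 0.2012 = [-0.0155 + 0.0602] / 0.2012 = 0.2223 which rounds to 0.22
d₂ = d₁ − σ√T = 0.2223 − 0.2012 = 0.0211 which rounds to 0.02
e^(−rT) = e^(−0.032·1.25) = 0.9608
C = 320·N(0.22) − 325·0.9608·N(0.02) = 320·0.5871 − 325·0.9608·0.5080 = 187.8720 − 158.6281 = 29.2439

$29.24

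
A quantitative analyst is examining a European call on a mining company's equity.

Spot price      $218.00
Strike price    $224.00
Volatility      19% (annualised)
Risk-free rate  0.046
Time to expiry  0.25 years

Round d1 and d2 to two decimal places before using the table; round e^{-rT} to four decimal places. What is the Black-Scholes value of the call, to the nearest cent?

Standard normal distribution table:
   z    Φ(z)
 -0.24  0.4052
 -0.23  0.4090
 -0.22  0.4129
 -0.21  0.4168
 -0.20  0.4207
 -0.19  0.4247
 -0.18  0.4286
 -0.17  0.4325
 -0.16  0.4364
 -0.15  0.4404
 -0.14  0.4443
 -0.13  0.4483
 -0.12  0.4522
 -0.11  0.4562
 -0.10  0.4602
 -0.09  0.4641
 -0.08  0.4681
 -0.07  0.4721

$6.28

σ√T = 0.19 × 0.5000 = 0.0950
ln(S/K) + (r + σ²/2)T = ln(218/224) + (0.046 + 0.19²/2)·0.25 = -0.0272 + 0.0160 = -0.0111
d₁ = -0.0111 / 0.0950 = -0.1172 ⇒ -0.12
d₂ = d₁ − σ√T = -0.1172 − 0.0950 = -0.2122 ⇒ -0.21
e^(−rT) = e^(−0.046·0.25) = 0.9886
C = 218·N(-0.12) − 224·0.9886·N(-0.21) = 218·0.4522 − 224·0.9886·0.4168 = 98.5796 − 92.2989 = 6.2807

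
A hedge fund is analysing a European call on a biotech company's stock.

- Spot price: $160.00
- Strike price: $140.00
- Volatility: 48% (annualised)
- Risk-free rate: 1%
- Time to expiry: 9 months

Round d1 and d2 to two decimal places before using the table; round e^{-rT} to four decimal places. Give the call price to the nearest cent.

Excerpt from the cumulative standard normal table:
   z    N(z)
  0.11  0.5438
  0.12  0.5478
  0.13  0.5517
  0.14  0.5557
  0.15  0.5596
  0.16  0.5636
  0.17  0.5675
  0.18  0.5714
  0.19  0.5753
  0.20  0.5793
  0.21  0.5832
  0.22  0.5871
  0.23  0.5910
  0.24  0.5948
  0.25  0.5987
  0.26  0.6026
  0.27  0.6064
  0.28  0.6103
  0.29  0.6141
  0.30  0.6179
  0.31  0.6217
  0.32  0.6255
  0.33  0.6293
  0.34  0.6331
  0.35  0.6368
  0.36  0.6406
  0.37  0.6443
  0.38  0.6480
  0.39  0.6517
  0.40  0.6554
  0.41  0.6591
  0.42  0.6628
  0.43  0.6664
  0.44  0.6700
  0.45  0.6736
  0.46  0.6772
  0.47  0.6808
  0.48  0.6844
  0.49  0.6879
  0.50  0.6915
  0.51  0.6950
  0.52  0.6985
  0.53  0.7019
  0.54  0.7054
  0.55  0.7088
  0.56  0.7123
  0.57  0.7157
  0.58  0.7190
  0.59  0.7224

T = 0.75;  σ√T = 0.4157
d₁ = [ln(160/140) + (0.01 + 0.48²/2)·0.75] / 0.4157 = [0.1335 + 0.0939] / 0.4157 = 0.5471 ⇒ 0.55
d₂ = d₁ − σ√T = 0.5471 − 0.4157 = 0.1314 ⇒ 0.13
exp(−rT) = exp(−0.01·0.75) = 0.9925
N(d₁) = N(0.55) = 0.7088;  N(d₂) = N(0.13) = 0.5517
C = 160·0.7088 − 140·0.9925·0.5517 = 113.4080 − 76.6587 = 36.7493

$36.75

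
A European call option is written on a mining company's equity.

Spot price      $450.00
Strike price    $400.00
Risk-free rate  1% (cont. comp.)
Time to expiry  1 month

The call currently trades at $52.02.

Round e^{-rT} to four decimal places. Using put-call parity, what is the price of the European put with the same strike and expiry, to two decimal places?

$1.70

e^(−rT) = e^(−0.01·0.08333) = 0.9992
Put-call parity: C − P = S − K·e^(−rT) = 450 − 400·0.9992 = 450 − 399.6800 = 50.3200
P = C − (C − P) = 52.02 − (50.3200) = 1.7000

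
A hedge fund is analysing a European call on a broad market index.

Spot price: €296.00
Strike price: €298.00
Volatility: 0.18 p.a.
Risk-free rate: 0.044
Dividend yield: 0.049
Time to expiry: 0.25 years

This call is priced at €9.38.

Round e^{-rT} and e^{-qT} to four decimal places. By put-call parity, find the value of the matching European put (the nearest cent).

e^(−qT) = e^(−0.049·0.25) = 0.9878;  e^(−rT) = e^(−0.044·0.25) = 0.9891
Put-call parity: C − P = S·e^(−qT) − K·e^(−rT) = 296·0.9878 − 298·0.9891 = 292.3888 − 294.7518 = -2.3630
P = C − (C − P) = 9.38 − (-2.3630) = 11.7430

€11.74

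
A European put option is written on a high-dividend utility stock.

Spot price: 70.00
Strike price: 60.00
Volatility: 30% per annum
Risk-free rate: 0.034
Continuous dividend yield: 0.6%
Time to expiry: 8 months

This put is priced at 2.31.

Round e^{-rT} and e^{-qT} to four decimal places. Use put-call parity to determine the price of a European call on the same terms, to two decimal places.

exp(−qT) = exp(−0.006·0.6667) = 0.9960;  exp(−rT) = exp(−0.034·0.6667) = 0.9776
Put-call parity: C − P = S·e^(−qT) − K·e^(−rT) = 70·0.9960 − 60·0.9776 = 69.7200 − 58.6560 = 11.0640
C = P + (C − P) = 2.31 + (11.0640) = 13.3740

13.37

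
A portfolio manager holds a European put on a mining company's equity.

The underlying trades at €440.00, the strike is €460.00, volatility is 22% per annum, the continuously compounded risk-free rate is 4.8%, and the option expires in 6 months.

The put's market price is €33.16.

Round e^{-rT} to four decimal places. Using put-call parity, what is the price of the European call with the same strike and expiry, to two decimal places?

exp(−rT) = exp(−0.048·0.5) = 0.9763
Put-call parity: C − P = S − K·e^(−rT) = 440 − 460·0.9763 = 440 − 449.0980 = -9.0980
C = P + (C − P) = 33.16 + (-9.0980) = 24.0620

€24.06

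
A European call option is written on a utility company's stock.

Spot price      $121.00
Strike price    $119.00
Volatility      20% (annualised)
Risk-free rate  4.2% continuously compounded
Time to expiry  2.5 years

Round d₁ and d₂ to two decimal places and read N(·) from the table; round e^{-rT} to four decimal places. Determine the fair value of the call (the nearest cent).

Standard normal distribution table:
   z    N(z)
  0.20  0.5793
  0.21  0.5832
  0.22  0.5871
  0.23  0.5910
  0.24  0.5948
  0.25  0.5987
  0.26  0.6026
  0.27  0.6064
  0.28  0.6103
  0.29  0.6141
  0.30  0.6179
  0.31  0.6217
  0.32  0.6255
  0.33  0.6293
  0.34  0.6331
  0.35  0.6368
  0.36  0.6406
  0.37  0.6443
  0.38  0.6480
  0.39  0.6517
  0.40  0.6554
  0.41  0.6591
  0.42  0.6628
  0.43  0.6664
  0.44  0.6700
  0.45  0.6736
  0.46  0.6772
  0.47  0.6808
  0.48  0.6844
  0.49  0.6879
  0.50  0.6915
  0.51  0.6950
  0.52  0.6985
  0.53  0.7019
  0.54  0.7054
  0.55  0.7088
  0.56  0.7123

$22.04

σ√T = 0.2 × 1.5811 = 0.3162
ln(S/K) + (r + σ²/2)T = ln(121/119) + (0.042 + 0.2²/2)·2.5 = 0.0167 + 0.1550 = 0.1717
d₁ = 0.1717 / 0.3162 = 0.5429 ≈ 0.54
d₂ = d₁ − σ√T = 0.5429 − 0.3162 = 0.2266 ≈ 0.23
exp(−rT) = exp(−0.042·2.5) = 0.9003
C = 121·N(0.54) − 119·0.9003·N(0.23) = 121·0.7054 − 119·0.9003·0.5910 = 85.3534 − 63.3172 = 22.0362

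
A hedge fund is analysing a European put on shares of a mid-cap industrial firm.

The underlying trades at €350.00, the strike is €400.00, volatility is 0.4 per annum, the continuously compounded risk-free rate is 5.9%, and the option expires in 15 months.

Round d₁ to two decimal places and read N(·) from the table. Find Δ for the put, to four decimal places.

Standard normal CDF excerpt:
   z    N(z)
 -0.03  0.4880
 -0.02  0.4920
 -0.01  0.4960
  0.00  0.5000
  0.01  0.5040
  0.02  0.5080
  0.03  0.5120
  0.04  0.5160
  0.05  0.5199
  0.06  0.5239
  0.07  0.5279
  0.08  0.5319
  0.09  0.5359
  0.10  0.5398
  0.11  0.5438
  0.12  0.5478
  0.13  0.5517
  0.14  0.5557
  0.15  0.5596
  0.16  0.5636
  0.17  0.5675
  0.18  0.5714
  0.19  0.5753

σ√T = 0.4·√1.25 = 0.4472
ln(S/K) + (r + σ²/2)T = ln(350/400) + (0.059 + 0.4²/2)·1.25 = -0.1335 + 0.1738 = 0.0402
d₁ = 0.0402 / 0.4472 = 0.0899 which rounds to 0.09
N(d₁) = N(0.09) = 0.5359
Δ_put = N(d₁) − 1 = 0.5359 − 1 = -0.4641

-0.4641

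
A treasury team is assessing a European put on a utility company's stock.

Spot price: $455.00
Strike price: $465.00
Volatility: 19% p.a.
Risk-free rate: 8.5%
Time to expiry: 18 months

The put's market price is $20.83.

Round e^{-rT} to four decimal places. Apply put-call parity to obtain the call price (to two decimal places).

exp(−rT) = exp(−0.085·1.5) = 0.8803
Put-call parity: C − P = S − K·e^(−rT) = 455 − 465·0.8803 = 455 − 409.3395 = 45.6605
C = P + (C − P) = 20.83 + (45.6605) = 66.4905

$66.49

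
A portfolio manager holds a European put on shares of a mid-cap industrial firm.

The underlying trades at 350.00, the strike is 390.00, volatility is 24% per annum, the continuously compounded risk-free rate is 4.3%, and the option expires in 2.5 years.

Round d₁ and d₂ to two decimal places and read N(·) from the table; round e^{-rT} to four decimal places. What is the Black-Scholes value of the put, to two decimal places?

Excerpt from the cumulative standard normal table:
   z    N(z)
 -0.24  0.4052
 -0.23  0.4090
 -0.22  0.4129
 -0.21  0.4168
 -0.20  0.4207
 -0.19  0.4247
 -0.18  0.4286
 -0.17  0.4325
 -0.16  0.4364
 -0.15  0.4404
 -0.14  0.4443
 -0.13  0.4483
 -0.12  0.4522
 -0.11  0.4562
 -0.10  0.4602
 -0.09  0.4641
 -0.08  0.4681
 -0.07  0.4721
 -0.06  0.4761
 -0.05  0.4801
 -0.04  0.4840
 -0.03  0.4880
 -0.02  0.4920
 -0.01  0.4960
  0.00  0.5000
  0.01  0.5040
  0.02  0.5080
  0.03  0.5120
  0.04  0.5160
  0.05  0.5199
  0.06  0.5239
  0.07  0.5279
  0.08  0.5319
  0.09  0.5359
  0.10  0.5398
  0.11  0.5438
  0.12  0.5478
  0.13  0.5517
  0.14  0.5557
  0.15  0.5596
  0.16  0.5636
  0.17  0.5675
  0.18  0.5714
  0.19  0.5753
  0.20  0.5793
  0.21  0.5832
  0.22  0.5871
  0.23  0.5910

σ√T = 0.24·√2.5 = 0.3795
d₁ = [ln(350/390) + (0.043 + 0.24²/2)·2.5] / 0.3795 = [-0.1082 + 0.1795] / 0.3795 = 0.1879 → 0.19
d₂ = d₁ − σ√T = 0.1879 − 0.3795 = -0.1916 → -0.19
e^(−rT) = e^(−0.043·2.5) = 0.8981
N(−d₂) = N(0.19) = 0.5753;  N(−d₁) = N(-0.19) = 0.4247
P = 390·0.8981·0.5753 − 350·0.4247 = 201.5040 − 148.6450 = 52.8590

52.86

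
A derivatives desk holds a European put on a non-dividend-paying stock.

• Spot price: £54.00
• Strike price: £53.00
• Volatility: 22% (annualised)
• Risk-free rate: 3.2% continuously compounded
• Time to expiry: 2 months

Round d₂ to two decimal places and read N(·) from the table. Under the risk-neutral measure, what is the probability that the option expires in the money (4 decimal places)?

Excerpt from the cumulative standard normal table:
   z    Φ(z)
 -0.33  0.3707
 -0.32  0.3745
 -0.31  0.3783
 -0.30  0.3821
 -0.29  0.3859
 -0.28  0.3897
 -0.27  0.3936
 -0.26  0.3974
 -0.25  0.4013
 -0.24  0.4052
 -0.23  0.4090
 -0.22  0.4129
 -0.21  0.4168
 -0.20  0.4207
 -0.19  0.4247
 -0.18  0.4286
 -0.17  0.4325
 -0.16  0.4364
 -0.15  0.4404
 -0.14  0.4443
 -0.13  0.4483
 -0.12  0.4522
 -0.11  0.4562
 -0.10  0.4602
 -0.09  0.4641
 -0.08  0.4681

0.4129

T = 0.1667;  σ√T = 0.0898
ln(S/K) + (r + σ²/2)T = ln(54/53) + (0.032 + 0.22²/2)·0.1667 = 0.0187 + 0.0094 = 0.0281
d₁ = 0.0281 / 0.0898 = 0.3124 ⇒ 0.31
d₂ = d₁ − σ√T = 0.3124 − 0.0898 = 0.2226 ⇒ 0.22
Pr(exercise) under Q = N(−d₂) = N(-0.22) = 0.4129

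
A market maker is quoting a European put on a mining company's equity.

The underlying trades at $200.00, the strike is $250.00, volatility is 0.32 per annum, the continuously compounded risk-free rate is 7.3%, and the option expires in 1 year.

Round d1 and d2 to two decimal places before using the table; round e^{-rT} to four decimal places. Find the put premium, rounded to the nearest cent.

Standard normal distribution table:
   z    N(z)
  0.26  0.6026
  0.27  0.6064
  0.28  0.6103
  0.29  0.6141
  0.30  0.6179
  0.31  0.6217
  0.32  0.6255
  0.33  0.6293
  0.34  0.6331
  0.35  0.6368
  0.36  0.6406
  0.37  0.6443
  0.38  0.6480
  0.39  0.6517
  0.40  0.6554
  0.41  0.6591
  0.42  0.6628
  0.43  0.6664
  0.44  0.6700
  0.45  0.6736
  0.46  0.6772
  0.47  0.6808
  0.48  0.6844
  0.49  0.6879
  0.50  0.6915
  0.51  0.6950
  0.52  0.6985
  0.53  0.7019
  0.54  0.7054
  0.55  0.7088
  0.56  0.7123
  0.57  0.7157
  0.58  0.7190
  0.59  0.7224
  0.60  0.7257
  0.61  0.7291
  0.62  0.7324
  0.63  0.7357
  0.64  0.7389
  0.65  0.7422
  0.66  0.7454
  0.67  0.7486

$46.64

σ√T = 0.32·√1 = 0.3200
d₁ = [ln(200/250) + (0.073 + 0.32²/2)·1] / 0.3200 = [-0.2231 + 0.1242] / 0.3200 = -0.3092 ⇒ -0.31
d₂ = d₁ − σ√T = -0.3092 − 0.3200 = -0.6292 ⇒ -0.63
exp(−rT) = exp(−0.073·1) = 0.9296
P = 250·0.9296·N(0.63) − 200·N(0.31) = 250·0.9296·0.7357 − 200·0.6217 = 170.9767 − 124.3400 = 46.6367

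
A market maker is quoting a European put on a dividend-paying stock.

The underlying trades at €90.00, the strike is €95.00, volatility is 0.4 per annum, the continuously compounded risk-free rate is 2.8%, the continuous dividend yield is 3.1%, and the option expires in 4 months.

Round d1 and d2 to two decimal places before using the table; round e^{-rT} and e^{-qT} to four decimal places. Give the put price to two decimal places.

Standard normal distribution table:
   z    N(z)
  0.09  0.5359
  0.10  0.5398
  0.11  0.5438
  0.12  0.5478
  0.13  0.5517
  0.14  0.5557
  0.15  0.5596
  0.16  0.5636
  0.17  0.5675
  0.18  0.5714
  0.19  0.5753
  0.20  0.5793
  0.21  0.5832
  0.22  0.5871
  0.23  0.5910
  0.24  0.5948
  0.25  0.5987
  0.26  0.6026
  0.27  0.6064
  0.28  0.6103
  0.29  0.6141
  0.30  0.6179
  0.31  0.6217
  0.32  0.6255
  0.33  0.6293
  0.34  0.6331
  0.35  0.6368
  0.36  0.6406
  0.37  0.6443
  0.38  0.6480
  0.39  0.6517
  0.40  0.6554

€11.14

σ√T = 0.4·√0.3333 = 0.2309
d₁ = [ln(90/95) + (0.028 − 0.031 + ½·0.4²)·0.3333] / (σ√T) = (-0.0541 + 0.0257) / 0.2309 = -0.1230 ≈ -0.12
d₂ = -0.1230 − 0.2309 = -0.3539 ≈ -0.35
e^(−qT) = e^(−0.031·0.3333) = 0.9897;  e^(−rT) = e^(−0.028·0.3333) = 0.9907
P = 95·0.9907·N(0.35) − 90·0.9897·N(0.12) = 95·0.9907·0.6368 − 90·0.9897·0.5478 = 59.9334 − 48.7942 = 11.1392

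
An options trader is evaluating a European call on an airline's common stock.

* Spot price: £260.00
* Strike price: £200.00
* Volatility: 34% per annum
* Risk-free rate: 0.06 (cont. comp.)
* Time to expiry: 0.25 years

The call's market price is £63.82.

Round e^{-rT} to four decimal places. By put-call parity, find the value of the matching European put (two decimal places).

e^(−rT) = e^(−0.06·0.25) = 0.9851
Put-call parity: C − P = S − K·e^(−rT) = 260 − 200·0.9851 = 260 − 197.0200 = 62.9800
P = C − (C − P) = 63.82 − (62.9800) = 0.8400

£0.84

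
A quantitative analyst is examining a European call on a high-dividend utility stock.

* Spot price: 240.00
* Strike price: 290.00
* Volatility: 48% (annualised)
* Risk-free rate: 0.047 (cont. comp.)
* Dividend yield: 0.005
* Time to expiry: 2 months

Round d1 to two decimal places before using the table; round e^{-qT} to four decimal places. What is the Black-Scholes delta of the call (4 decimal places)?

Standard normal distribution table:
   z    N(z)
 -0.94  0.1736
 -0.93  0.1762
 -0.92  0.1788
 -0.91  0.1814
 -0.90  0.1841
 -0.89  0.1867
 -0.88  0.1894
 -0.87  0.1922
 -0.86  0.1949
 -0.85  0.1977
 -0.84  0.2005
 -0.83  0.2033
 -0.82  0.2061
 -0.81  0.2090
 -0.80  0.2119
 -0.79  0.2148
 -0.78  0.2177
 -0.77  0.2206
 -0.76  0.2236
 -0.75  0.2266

0.2031

σ√T = 0.48·√0.1667 = 0.1960
ln(S/K) + (r − q + σ²/2)T = ln(240/290) + (0.047 − 0.005 + 0.48²/2)·0.1667 = -0.1892 + 0.0262 = -0.1630
d₁ = -0.1630 / 0.1960 = -0.8320 → -0.83
N(d₁) = N(-0.83) = 0.2033
Δ_call = exp(−qT)·N(d₁) = 0.9992·0.2033 = 0.2031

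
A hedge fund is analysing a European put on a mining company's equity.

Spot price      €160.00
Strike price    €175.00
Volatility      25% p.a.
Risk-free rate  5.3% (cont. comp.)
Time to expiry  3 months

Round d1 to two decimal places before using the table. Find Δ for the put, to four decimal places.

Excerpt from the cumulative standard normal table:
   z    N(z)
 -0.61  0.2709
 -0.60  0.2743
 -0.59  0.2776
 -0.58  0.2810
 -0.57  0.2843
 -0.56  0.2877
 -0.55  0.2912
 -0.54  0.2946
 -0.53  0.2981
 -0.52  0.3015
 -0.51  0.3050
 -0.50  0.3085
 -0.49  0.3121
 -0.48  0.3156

-0.7088

σ√T = 0.25 × 0.5000 = 0.1250
d₁ = [ln(160/175) + (0.053 + ½·0.25²)·0.25] / (σ√T) = (-0.0896 + 0.0211) / 0.1250 = -0.5484 → -0.55
N(d₁) = N(-0.55) = 0.2912
Δ_put = N(d₁) − 1 = 0.2912 − 1 = -0.7088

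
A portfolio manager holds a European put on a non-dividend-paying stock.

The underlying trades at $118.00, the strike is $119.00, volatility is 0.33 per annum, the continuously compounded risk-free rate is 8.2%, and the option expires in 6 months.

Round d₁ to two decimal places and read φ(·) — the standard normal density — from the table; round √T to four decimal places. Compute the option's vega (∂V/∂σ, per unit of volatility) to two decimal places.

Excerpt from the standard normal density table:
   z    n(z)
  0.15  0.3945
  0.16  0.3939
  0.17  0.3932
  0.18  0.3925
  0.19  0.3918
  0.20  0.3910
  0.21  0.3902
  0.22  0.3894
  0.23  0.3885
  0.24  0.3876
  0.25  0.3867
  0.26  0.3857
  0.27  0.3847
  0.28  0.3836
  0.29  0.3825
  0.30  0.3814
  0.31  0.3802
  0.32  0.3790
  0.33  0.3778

32.18

T = 0.5;  σ√T = 0.2333
d₁ = [ln(118/119) + (0.082 + 0.33²/2)·0.5] / 0.2333 = [-0.0084 + 0.0682] / 0.2333 = 0.2562 ≈ 0.26
√T = √0.5 = 0.7071
φ(d₁) = φ(0.26) = 0.3857
vega = S·φ(d₁)·√T = 118·0.3857·0.7071 = 32.1820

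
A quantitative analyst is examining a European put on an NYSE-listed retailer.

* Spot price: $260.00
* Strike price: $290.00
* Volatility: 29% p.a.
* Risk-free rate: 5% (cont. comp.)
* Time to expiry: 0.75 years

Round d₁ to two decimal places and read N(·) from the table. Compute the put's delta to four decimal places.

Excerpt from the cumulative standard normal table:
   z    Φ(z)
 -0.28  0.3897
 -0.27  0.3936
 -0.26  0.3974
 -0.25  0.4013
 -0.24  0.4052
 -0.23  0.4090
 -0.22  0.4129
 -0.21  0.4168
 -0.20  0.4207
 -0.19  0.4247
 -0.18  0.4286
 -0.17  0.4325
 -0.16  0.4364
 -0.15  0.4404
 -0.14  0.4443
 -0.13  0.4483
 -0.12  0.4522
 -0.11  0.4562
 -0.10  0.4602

σ√T = 0.29·√0.75 = 0.2511
d₁ = [ln(260/290) + (0.05 + 0.29²/2)·0.75] / 0.2511 = [-0.1092 + 0.0690] / 0.2511 = -0.1599 which rounds to -0.16
N(d₁) = N(-0.16) = 0.4364
Δ_put = N(d₁) − 1 = 0.4364 − 1 = -0.5636

-0.5636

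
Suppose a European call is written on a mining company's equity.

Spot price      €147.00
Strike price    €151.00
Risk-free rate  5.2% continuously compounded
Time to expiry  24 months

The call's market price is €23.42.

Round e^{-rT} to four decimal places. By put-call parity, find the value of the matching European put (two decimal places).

€12.50

e^(−rT) = e^(−0.052·2) = 0.9012
Put-call parity: C − P = S − K·e^(−rT) = 147 − 151·0.9012 = 147 − 136.0812 = 10.9188
P = C − (C − P) = 23.42 − (10.9188) = 12.5012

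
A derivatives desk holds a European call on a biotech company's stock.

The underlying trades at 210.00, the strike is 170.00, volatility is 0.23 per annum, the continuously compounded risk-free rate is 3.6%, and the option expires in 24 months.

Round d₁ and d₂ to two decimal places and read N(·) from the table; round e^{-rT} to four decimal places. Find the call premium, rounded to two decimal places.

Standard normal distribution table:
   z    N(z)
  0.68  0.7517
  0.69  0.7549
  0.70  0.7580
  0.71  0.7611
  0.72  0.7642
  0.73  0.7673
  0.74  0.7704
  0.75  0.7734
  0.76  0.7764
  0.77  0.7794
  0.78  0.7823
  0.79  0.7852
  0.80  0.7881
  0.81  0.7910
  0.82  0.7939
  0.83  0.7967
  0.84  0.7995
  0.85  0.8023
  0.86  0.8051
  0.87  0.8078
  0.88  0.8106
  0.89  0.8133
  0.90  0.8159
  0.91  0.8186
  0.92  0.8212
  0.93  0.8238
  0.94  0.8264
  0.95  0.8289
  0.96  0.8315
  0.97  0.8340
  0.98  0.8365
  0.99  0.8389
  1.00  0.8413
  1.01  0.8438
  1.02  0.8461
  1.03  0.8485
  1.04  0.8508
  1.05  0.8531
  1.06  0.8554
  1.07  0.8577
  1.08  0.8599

57.79

σ√T = 0.23 × 1.4142 = 0.3253
ln(S/K) + (r + σ²/2)T = ln(210/170) + (0.036 + 0.23²/2)·2 = 0.2113 + 0.1249 = 0.3362
d₁ = 0.3362 / 0.3253 = 1.0336 ≈ 1.03
d₂ = d₁ − σ√T = 1.0336 − 0.3253 = 0.7084 ≈ 0.71
exp(−rT) = exp(−0.036·2) = 0.9305
N(d₁) = N(1.03) = 0.8485;  N(d₂) = N(0.71) = 0.7611
C = 210·0.8485 − 170·0.9305·0.7611 = 178.1850 − 120.3946 = 57.7904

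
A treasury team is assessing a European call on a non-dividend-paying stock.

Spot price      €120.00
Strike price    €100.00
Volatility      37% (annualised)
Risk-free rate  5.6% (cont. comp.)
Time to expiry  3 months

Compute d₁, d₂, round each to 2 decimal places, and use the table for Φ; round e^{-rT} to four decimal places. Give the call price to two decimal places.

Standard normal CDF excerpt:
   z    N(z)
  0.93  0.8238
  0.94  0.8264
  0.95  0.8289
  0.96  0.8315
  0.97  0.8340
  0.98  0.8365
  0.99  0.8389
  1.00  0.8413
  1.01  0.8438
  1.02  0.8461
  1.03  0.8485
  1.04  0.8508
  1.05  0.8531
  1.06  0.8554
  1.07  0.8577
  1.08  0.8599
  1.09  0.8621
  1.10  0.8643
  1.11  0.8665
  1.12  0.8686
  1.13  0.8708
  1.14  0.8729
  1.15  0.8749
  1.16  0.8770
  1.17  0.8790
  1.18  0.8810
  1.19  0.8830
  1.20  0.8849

σ√T = 0.37 × 0.5000 = 0.1850
d₁ = [ln(120/100) + (0.056 + ½·0.37²)·0.25] / (σ√T) = (0.1823 + 0.0311) / 0.1850 = 1.1537 ⇒ 1.15
d₂ = 1.1537 − 0.1850 = 0.9687 ⇒ 0.97
e^(−rT) = e^(−0.056·0.25) = 0.9861
N(d₁) = N(1.15) = 0.8749;  N(d₂) = N(0.97) = 0.8340
C = 120·0.8749 − 100·0.9861·0.8340 = 104.9880 − 82.2407 = 22.7473

€22.75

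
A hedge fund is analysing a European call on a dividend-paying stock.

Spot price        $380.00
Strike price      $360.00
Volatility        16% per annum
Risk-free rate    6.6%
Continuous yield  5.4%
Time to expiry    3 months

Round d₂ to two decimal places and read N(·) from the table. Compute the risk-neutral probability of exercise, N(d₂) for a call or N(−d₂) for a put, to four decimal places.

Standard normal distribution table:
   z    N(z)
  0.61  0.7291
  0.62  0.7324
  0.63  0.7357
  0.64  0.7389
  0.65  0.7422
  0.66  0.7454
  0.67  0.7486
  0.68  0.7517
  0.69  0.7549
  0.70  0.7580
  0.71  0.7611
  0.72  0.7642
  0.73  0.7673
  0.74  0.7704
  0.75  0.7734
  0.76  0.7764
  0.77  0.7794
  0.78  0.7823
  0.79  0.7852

0.7486

σ√T = 0.16 × 0.5000 = 0.0800
d₁ = [ln(380/360) + (0.066 − 0.054 + ½·0.16²)·0.25] / (σ√T) = (0.0541 + 0.0062) / 0.0800 = 0.7533 ≈ 0.75
d₂ = 0.7533 − 0.0800 = 0.6733 ≈ 0.67
Risk-neutral Pr[S_T > K] = N(d₂) = N(0.67) = 0.7486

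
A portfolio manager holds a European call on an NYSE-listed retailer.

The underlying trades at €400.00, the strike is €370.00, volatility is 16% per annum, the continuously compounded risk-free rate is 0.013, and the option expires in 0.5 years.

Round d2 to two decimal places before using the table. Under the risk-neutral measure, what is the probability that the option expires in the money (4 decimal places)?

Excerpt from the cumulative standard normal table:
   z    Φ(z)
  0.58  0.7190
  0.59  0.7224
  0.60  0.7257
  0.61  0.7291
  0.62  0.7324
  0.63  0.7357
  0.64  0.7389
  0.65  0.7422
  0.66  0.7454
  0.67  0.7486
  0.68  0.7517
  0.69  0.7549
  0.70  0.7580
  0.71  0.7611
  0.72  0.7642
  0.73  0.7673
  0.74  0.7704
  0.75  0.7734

0.7549

T = 0.5;  σ√T = 0.1131
d₁ = [ln(400/370) + (0.013 + ½·0.16²)·0.5] / (σ√T) = (0.0780 + 0.0129) / 0.1131 = 0.8031 ≈ 0.80
d₂ = 0.8031 − 0.1131 = 0.6900 ≈ 0.69
Risk-neutral Pr[S_T > K] = N(d₂) = N(0.69) = 0.7549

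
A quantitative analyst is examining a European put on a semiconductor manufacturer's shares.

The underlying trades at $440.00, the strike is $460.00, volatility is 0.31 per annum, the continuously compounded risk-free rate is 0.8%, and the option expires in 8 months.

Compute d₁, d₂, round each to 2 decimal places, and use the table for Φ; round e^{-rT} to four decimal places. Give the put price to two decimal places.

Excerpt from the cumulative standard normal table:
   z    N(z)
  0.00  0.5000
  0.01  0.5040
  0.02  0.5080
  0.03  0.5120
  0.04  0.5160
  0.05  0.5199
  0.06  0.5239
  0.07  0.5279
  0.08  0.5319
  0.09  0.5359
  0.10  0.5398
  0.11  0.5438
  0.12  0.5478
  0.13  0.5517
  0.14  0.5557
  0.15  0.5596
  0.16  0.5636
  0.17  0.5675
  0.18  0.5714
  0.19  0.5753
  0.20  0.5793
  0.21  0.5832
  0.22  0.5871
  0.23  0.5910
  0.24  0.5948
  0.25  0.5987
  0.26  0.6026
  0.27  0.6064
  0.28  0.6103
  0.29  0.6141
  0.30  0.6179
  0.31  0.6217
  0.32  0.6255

T = 0.6667;  σ√T = 0.2531
d₁ = [ln(440/460) + (0.008 + 0.31²/2)·0.6667] / 0.2531 = [-0.0445 + 0.0374] / 0.2531 = -0.0280 ≈ -0.03
d₂ = d₁ − σ√T = -0.0280 − 0.2531 = -0.2811 ≈ -0.28
e^(−rT) = e^(−0.008·0.6667) = 0.9947
N(−d₂) = N(0.28) = 0.6103;  N(−d₁) = N(0.03) = 0.5120
P = 460·0.9947·0.6103 − 440·0.5120 = 279.2501 − 225.2800 = 53.9701

$53.97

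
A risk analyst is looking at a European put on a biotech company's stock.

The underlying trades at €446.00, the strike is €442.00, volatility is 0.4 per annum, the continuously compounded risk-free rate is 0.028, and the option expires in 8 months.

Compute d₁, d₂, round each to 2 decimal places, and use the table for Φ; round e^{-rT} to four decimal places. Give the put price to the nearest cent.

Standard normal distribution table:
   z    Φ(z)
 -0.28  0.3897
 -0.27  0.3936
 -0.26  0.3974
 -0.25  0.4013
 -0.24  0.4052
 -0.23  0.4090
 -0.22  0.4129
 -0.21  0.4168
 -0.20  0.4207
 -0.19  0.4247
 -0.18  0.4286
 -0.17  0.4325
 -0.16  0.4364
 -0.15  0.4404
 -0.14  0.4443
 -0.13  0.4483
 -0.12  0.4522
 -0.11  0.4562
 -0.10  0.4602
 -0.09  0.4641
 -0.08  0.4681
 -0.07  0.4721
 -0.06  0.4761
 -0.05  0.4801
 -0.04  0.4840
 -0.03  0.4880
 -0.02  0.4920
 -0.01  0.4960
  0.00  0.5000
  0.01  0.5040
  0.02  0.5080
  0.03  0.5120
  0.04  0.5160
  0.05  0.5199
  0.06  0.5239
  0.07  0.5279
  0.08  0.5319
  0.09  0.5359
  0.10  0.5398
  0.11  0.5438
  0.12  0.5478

T = 0.6667;  σ√T = 0.3266
d₁ = [ln(446/442) + (0.028 + 0.4²/2)·0.6667] / 0.3266 = [0.0090 + 0.0720] / 0.3266 = 0.2480 ⇒ 0.25
d₂ = d₁ − σ√T = 0.2480 − 0.3266 = -0.0786 ⇒ -0.08
exp(−rT) = exp(−0.028·0.6667) = 0.9815
N(−d₂) = N(0.08) = 0.5319;  N(−d₁) = N(-0.25) = 0.4013
P = 442·0.9815·0.5319 − 446·0.4013 = 230.7505 − 178.9798 = 51.7707

€51.77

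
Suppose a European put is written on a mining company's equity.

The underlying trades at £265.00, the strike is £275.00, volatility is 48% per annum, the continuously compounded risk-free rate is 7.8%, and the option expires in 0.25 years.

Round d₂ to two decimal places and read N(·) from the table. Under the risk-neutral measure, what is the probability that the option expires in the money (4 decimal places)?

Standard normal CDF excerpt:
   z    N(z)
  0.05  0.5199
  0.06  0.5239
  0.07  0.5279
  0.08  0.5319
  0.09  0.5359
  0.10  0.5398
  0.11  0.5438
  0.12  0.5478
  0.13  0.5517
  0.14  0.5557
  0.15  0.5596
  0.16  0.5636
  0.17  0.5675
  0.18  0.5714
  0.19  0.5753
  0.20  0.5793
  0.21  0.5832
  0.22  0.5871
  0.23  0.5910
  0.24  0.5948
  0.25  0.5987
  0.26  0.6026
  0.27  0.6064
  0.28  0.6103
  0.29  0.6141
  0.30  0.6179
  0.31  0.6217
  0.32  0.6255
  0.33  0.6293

0.5753

σ√T = 0.48·√0.25 = 0.2400
d₁ = [ln(265/275) + (0.078 + 0.48²/2)·0.25] / 0.2400 = [-0.0370 + 0.0483] / 0.2400 = 0.0469 which rounds to 0.05
d₂ = d₁ − σ√T = 0.0469 − 0.2400 = -0.1931 which rounds to -0.19
Pr(exercise) under Q = N(−d₂) = N(0.19) = 0.5753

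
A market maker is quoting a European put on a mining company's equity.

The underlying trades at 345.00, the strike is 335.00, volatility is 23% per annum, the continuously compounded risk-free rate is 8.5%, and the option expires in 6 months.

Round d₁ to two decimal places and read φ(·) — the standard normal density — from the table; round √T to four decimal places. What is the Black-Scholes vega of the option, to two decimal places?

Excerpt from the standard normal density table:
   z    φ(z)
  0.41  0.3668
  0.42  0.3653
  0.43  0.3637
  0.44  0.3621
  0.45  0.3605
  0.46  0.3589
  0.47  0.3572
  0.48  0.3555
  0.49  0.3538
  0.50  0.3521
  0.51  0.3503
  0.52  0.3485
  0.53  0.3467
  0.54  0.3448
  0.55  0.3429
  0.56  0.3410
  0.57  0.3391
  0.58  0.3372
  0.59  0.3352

85.02

T = 0.5;  σ√T = 0.1626
ln(S/K) + (r + σ²/2)T = ln(345/335) + (0.085 + 0.23²/2)·0.5 = 0.0294 + 0.0557 = 0.0851
d₁ = 0.0851 / 0.1626 = 0.5235 → 0.52
√T = √0.5 = 0.7071
φ(d₁) = φ(0.52) = 0.3485
vega = S·φ(d₁)·√T = 345·0.3485·0.7071 = 85.0164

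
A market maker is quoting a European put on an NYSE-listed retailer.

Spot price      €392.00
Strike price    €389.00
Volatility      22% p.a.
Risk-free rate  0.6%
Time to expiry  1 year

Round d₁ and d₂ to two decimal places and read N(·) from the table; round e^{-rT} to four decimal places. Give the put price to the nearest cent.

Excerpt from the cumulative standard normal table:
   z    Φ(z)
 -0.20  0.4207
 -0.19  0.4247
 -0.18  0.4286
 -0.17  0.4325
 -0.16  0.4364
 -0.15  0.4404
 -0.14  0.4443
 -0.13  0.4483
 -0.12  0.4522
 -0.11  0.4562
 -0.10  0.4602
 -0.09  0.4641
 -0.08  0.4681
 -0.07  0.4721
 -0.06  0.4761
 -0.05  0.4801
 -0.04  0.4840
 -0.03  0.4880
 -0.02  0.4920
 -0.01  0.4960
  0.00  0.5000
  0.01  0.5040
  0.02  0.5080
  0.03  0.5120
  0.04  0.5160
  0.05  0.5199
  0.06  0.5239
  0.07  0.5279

€31.49

σ√T = 0.22·√1 = 0.2200
ln(S/K) + (r + σ²/2)T = ln(392/389) + (0.006 + 0.22²/2)·1 = 0.0077 + 0.0302 = 0.0379
d₁ = 0.0379 / 0.2200 = 0.1722 → 0.17
d₂ = d₁ − σ√T = 0.1722 − 0.2200 = -0.0478 → -0.05
e^(−rT) = e^(−0.006·1) = 0.9940
P = 389·0.9940·N(0.05) − 392·N(-0.17) = 389·0.9940·0.5199 − 392·0.4325 = 201.0277 − 169.5400 = 31.4877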